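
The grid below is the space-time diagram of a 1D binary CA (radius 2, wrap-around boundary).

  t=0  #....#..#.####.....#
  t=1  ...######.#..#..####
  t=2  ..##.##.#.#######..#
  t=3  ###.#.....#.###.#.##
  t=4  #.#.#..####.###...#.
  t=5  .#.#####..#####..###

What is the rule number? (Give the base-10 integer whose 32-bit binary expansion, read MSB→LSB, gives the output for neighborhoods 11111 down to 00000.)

3097249535

  #####|#  b31=1 t=1,i=5
  ####.|.  b30=0 t=0,i=12
  ###.#|#  b29=1 t=1,i=8
  ###..|#  b28=1 t=0,i=13
  ##.##|#  b27=1 t=2,i=4
  ##.#.|.  b26=0 t=1,i=9
  ##..#|.  b25=0 t=2,i=17
  ##...|.  b24=0 t=0,i=1
  #.###|#  b23=1 t=0,i=10
  #.##.|.  b22=0 t=2,i=5
  #.#.#|.  b21=0 t=2,i=8
  #.#..|#  b20=1 t=1,i=10
  #..##|#  b19=1 t=1,i=15
  #..#.|#  b18=1 t=0,i=7
  #...#|.  b17=0 t=1,i=1
  #....|.  b16=0 t=0,i=2
  .####|.  b15=0 t=0,i=11
  .###.|#  b14=1 t=3,i=13
  .##.#|.  b13=0 t=2,i=3
  .##..|.  b12=0 t=0,i=0
  .#.##|.  b11=0 t=0,i=9
  .#.#.|#  b10=1 t=4,i=1
  .#..#|#  b9=1 t=0,i=6
  .#...|.  b8=0 t=3,i=5
  ..###|#  b7=1 t=1,i=3
  ..##.|#  b6=1 t=0,i=19
  ..#.#|#  b5=1 t=0,i=8
  ..#..|#  b4=1 t=0,i=5
  ...##|#  b3=1 t=0,i=18
  ...#.|#  b2=1 t=0,i=4
  ....#|#  b1=1 t=0,i=3
  .....|#  b0=1 t=0,i=16
  bits 10111000100111000100011011111111 = 3097249535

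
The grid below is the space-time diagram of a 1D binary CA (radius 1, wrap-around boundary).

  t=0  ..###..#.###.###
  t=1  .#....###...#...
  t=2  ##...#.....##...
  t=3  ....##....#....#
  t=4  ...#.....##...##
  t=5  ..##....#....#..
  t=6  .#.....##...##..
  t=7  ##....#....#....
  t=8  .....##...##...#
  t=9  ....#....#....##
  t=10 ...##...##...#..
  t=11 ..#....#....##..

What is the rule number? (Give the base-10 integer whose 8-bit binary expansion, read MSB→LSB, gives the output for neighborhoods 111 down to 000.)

  ### -> .   bit 7 = 0  t=0,i=3
  ##. -> .   bit 6 = 0  t=0,i=4
  #.# -> #   bit 5 = 1  t=0,i=8
  #.. -> .   bit 4 = 0  t=0,i=0
  .## -> .   bit 3 = 0  t=0,i=2
  .#. -> #   bit 2 = 1  t=0,i=7
  ..# -> #   bit 1 = 1  t=0,i=1
  ... -> .   bit 0 = 0  t=1,i=3
  bits 00100110 = 38

38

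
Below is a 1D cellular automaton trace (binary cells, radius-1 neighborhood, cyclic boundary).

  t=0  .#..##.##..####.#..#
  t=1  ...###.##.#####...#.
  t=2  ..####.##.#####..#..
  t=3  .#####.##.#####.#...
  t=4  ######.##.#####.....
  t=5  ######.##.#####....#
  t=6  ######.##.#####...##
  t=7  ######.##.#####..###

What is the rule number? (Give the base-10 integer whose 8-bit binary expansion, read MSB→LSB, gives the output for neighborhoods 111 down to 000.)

  [7] ### => #  t=0,i=12
  [6] ##. => #  t=0,i=5
  [5] #.# => .  t=0,i=0
  [4] #.. => .  t=0,i=2
  [3] .## => #  t=0,i=4
  [2] .#. => .  t=0,i=1
  [1] ..# => #  t=0,i=3
  [0] ... => .  t=1,i=0
  bits 11001010 = 202

202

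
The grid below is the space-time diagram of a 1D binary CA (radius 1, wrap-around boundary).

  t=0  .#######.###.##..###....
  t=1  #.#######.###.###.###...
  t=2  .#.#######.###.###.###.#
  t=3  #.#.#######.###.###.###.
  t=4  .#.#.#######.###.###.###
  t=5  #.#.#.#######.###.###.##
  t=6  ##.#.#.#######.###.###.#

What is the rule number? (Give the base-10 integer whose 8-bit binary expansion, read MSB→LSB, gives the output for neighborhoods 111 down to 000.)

  nb ###: next=#  (t=0,i=2, bit7=1)
  nb ##.: next=#  (t=0,i=7, bit6=1)
  nb #.#: next=#  (t=0,i=8, bit5=1)
  nb #..: next=#  (t=0,i=15, bit4=1)
  nb .##: next=.  (t=0,i=1, bit3=0)
  nb .#.: next=.  (t=1,i=0, bit2=0)
  nb ..#: next=#  (t=0,i=0, bit1=1)
  nb ...: next=.  (t=0,i=21, bit0=0)
  bits 11110010 = 242

242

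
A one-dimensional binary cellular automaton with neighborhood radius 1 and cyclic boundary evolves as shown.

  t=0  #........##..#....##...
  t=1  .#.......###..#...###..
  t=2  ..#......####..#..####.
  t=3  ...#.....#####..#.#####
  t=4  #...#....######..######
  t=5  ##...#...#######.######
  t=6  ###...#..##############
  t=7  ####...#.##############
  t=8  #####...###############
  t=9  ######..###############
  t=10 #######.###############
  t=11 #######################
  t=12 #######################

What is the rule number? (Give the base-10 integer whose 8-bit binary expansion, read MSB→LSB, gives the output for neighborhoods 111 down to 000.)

  ###|#  b7=1 t=1,i=10
  ##.|#  b6=1 t=0,i=10
  #.#|#  b5=1 t=3,i=17
  #..|#  b4=1 t=0,i=1
  .##|#  b3=1 t=0,i=9
  .#.|.  b2=0 t=0,i=0
  ..#|.  b1=0 t=0,i=8
  ...|.  b0=0 t=0,i=2
  bits 11111000 = 248

248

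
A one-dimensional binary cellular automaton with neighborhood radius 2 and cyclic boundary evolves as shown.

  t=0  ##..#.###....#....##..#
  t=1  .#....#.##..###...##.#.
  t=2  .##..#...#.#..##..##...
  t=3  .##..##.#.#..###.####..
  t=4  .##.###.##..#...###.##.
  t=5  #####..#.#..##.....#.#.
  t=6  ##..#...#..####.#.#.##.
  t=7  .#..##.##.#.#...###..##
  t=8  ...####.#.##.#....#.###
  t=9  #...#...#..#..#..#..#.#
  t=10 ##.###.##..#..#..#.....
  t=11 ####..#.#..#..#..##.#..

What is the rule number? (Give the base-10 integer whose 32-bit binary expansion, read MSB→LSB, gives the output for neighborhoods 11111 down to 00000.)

  ##### -> .   bit 31 = 0  t=5,i=2
  ####. -> .   bit 30 = 0  t=3,i=19
  ###.# -> .   bit 29 = 0  t=3,i=15
  ###.. -> #   bit 28 = 1  t=0,i=1
  ##.## -> #   bit 27 = 1  t=3,i=16
  ##.#. -> .   bit 26 = 0  t=1,i=20
  ##..# -> .   bit 25 = 0  t=0,i=2
  ##... -> #   bit 24 = 1  t=0,i=9
  #.### -> #   bit 23 = 1  t=0,i=6
  #.##. -> .   bit 22 = 0  t=1,i=8
  #.#.# -> #   bit 21 = 1  t=3,i=8
  #.#.. -> .   bit 20 = 0  t=1,i=21
  #..## -> #   bit 19 = 1  t=0,i=21
  #..#. -> .   bit 18 = 0  t=0,i=3
  #...# -> .   bit 17 = 0  t=1,i=16
  #.... -> .   bit 16 = 0  t=0,i=10
  .#### -> #   bit 15 = 1  t=3,i=18
  .###. -> .   bit 14 = 0  t=0,i=0
  .##.# -> #   bit 13 = 1  t=1,i=19
  .##.. -> #   bit 12 = 1  t=0,i=19
  .#.## -> .   bit 11 = 0  t=0,i=5
  .#.#. -> #   bit 10 = 1  t=2,i=10
  .#..# -> .   bit 9 = 0  t=1,i=22
  .#... -> #   bit 8 = 1  t=0,i=14
  ..### -> .   bit 7 = 0  t=0,i=22
  ..##. -> #   bit 6 = 1  t=0,i=18
  ..#.# -> .   bit 5 = 0  t=0,i=4
  ..#.. -> #   bit 4 = 1  t=0,i=13
  ...## -> .   bit 3 = 0  t=0,i=17
  ...#. -> #   bit 2 = 1  t=0,i=12
  ....# -> .   bit 1 = 0  t=0,i=11
  ..... -> #   bit 0 = 1  t=5,i=16
  bits 00011001101010001011010101010101 = 430486869

430486869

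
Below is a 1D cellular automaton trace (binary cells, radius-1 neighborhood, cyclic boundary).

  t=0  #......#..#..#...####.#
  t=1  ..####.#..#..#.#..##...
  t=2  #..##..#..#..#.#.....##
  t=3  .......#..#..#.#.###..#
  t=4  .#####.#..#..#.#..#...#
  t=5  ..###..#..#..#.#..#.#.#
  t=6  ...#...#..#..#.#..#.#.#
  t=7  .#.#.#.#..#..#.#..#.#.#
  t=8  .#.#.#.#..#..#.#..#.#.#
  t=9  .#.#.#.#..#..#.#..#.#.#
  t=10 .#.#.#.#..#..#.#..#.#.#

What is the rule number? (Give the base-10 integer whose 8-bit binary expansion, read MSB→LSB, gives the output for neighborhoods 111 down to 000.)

  ###|#  b7=1 t=0,i=18
  ##.|.  b6=0 t=0,i=0
  #.#|.  b5=0 t=0,i=21
  #..|.  b4=0 t=0,i=1
  .##|.  b3=0 t=0,i=17
  .#.|#  b2=1 t=0,i=7
  ..#|.  b1=0 t=0,i=6
  ...|#  b0=1 t=0,i=2
  bits 10000101 = 133

133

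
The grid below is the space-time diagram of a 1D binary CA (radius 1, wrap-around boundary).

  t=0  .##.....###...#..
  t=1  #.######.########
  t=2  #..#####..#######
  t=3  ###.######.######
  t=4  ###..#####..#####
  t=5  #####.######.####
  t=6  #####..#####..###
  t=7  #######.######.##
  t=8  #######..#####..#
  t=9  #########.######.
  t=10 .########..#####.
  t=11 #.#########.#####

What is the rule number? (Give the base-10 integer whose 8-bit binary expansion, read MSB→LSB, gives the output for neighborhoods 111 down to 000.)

  nb ###: next=#  (t=0,i=9, bit7=1)
  nb ##.: next=#  (t=0,i=2, bit6=1)
  nb #.#: next=.  (t=1,i=1, bit5=0)
  nb #..: next=#  (t=0,i=3, bit4=1)
  nb .##: next=.  (t=0,i=1, bit3=0)
  nb .#.: next=#  (t=0,i=14, bit2=1)
  nb ..#: next=#  (t=0,i=0, bit1=1)
  nb ...: next=#  (t=0,i=4, bit0=1)
  bits 11010111 = 215

215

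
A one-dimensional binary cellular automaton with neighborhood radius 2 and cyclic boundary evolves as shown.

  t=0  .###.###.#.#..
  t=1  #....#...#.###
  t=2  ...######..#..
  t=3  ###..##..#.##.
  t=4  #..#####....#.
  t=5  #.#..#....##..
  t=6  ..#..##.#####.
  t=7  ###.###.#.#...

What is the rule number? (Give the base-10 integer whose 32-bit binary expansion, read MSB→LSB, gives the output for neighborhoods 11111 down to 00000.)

  ##### -> #   bit 31 = 1  t=2,i=5
  ####. -> .   bit 30 = 0  t=1,i=13
  ###.# -> .   bit 29 = 0  t=0,i=3
  ###.. -> .   bit 28 = 0  t=1,i=0
  ##.## -> .   bit 27 = 0  t=0,i=4
  ##.#. -> .   bit 26 = 0  t=0,i=8
  ##..# -> #   bit 25 = 1  t=2,i=9
  ##... -> .   bit 24 = 0  t=1,i=1
  #.### -> #   bit 23 = 1  t=0,i=5
  #.##. -> .   bit 22 = 0  t=3,i=11
  #.#.# -> #   bit 21 = 1  t=0,i=9
  #.#.. -> #   bit 20 = 1  t=0,i=11
  #..## -> #   bit 19 = 1  t=3,i=4
  #..#. -> .   bit 18 = 0  t=2,i=10
  #...# -> #   bit 17 = 1  t=0,i=13
  #.... -> .   bit 16 = 0  t=1,i=2
  .#### -> .   bit 15 = 0  t=1,i=12
  .###. -> .   bit 14 = 0  t=0,i=2
  .##.# -> #   bit 13 = 1  t=3,i=12
  .##.. -> #   bit 12 = 1  t=3,i=6
  .#.## -> .   bit 11 = 0  t=1,i=10
  .#.#. -> .   bit 10 = 0  t=0,i=10
  .#..# -> .   bit 9 = 0  t=4,i=1
  .#... -> #   bit 8 = 1  t=0,i=12
  ..### -> .   bit 7 = 0  t=0,i=1
  ..##. -> #   bit 6 = 1  t=3,i=5
  ..#.# -> .   bit 5 = 0  t=1,i=9
  ..#.. -> #   bit 4 = 1  t=1,i=5
  ...## -> #   bit 3 = 1  t=0,i=0
  ...#. -> #   bit 2 = 1  t=1,i=4
  ....# -> #   bit 1 = 1  t=1,i=3
  ..... -> #   bit 0 = 1  t=2,i=0
  bits 10000010101110100011000101011111 = 2193240415

2193240415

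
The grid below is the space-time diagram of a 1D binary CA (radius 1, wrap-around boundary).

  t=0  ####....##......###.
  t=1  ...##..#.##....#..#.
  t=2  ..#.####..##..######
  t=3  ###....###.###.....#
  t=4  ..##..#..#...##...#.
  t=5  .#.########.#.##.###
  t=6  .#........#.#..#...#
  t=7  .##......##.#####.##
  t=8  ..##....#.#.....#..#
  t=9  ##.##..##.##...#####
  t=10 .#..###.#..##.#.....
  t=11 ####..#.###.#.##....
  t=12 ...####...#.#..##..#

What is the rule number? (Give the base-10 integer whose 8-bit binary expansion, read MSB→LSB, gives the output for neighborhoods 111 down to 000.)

86

  ### -> .   bit 7 = 0  t=0,i=1
  ##. -> #   bit 6 = 1  t=0,i=3
  #.# -> .   bit 5 = 0  t=0,i=19
  #.. -> #   bit 4 = 1  t=0,i=4
  .## -> .   bit 3 = 0  t=0,i=0
  .#. -> #   bit 2 = 1  t=1,i=7
  ..# -> #   bit 1 = 1  t=0,i=7
  ... -> .   bit 0 = 0  t=0,i=5
  bits 01010110 = 86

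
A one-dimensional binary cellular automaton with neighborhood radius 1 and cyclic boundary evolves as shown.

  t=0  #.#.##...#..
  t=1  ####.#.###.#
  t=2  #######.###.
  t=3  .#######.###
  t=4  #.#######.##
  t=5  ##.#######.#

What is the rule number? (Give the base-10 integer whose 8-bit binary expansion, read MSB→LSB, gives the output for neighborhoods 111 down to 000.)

  ### -> #   bit 7 = 1  t=1,i=0
  ##. -> #   bit 6 = 1  t=0,i=5
  #.# -> #   bit 5 = 1  t=0,i=1
  #.. -> .   bit 4 = 0  t=0,i=6
  .## -> .   bit 3 = 0  t=0,i=4
  .#. -> #   bit 2 = 1  t=0,i=0
  ..# -> #   bit 1 = 1  t=0,i=8
  ... -> #   bit 0 = 1  t=0,i=7
  bits 11100111 = 231

231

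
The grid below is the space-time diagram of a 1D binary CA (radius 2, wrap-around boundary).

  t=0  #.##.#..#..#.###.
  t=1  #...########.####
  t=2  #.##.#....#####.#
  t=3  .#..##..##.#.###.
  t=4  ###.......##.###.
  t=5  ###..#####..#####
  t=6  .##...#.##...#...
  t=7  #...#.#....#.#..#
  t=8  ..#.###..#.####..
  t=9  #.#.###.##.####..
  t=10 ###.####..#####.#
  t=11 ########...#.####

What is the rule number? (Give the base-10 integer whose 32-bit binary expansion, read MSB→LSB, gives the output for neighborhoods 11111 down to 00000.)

  #####|.  b31=0 t=1,i=6
  ####.|#  b30=1 t=1,i=10
  ###.#|#  b29=1 t=0,i=15
  ###..|#  b28=1 t=1,i=0
  ##.##|#  b27=1 t=1,i=12
  ##.#.|#  b26=1 t=0,i=4
  ##..#|.  b25=0 t=3,i=6
  ##...|.  b24=0 t=1,i=1
  #.###|#  b23=1 t=0,i=13
  #.##.|.  b22=0 t=0,i=2
  #.#.#|#  b21=1 t=0,i=0
  #.#..|#  b20=1 t=0,i=5
  #..##|.  b19=0 t=3,i=3
  #..#.|#  b18=1 t=0,i=7
  #...#|#  b17=1 t=1,i=2
  #....|.  b16=0 t=2,i=7
  .####|#  b15=1 t=1,i=5
  .###.|#  b14=1 t=0,i=14
  .##.#|.  b13=0 t=0,i=3
  .##..|.  b12=0 t=3,i=5
  .#.##|.  b11=0 t=0,i=1
  .#.#.|#  b10=1 t=7,i=5
  .#..#|#  b9=1 t=0,i=6
  .#...|.  b8=0 t=2,i=6
  ..###|.  b7=0 t=1,i=4
  ..##.|.  b6=0 t=3,i=4
  ..#.#|#  b5=1 t=0,i=11
  ..#..|#  b4=1 t=0,i=8
  ...##|#  b3=1 t=1,i=3
  ...#.|.  b2=0 t=6,i=5
  ....#|#  b1=1 t=2,i=8
  .....|#  b0=1 t=4,i=5
  bits 01111100101101101100011000111011 = 2092353083

2092353083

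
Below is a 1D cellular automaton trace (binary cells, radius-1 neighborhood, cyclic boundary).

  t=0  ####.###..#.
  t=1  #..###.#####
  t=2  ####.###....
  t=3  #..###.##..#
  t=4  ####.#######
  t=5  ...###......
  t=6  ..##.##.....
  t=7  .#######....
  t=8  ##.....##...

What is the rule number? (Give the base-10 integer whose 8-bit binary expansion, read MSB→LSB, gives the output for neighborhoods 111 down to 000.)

  [7] ### => .  t=0,i=1
  [6] ##. => #  t=0,i=3
  [5] #.# => #  t=0,i=4
  [4] #.. => #  t=0,i=8
  [3] .## => #  t=0,i=0
  [2] .#. => #  t=0,i=10
  [1] ..# => #  t=0,i=9
  [0] ... => .  t=2,i=9
  bits 01111110 = 126

126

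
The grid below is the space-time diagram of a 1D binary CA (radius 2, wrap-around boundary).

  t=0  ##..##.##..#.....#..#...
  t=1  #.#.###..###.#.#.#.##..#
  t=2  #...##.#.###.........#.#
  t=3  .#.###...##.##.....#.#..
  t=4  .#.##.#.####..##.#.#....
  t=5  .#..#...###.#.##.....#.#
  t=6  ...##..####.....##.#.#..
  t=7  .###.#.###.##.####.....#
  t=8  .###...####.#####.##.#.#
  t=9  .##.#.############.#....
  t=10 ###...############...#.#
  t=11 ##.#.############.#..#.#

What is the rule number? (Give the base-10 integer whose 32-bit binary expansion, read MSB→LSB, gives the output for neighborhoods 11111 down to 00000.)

  ##### -> #   bit 31 = 1  t=8,i=14
  ####. -> #   bit 30 = 1  t=4,i=10
  ###.# -> #   bit 29 = 1  t=1,i=11
  ###.. -> .   bit 28 = 0  t=1,i=6
  ##.## -> #   bit 27 = 1  t=0,i=6
  ##.#. -> .   bit 26 = 0  t=1,i=1
  ##..# -> #   bit 25 = 1  t=0,i=2
  ##... -> #   bit 24 = 1  t=2,i=1
  #.### -> #   bit 23 = 1  t=1,i=4
  #.##. -> .   bit 22 = 0  t=0,i=7
  #.#.# -> .   bit 21 = 0  t=1,i=2
  #.#.. -> .   bit 20 = 0  t=3,i=21
  #..## -> .   bit 19 = 0  t=0,i=3
  #..#. -> #   bit 18 = 1  t=0,i=10
  #...# -> .   bit 17 = 0  t=0,i=22
  #.... -> #   bit 16 = 1  t=0,i=13
  .#### -> #   bit 15 = 1  t=4,i=9
  .###. -> #   bit 14 = 1  t=1,i=5
  .##.# -> #   bit 13 = 1  t=0,i=5
  .##.. -> .   bit 12 = 0  t=0,i=1
  .#.## -> .   bit 11 = 0  t=1,i=3
  .#.#. -> .   bit 10 = 0  t=1,i=14
  .#..# -> .   bit 9 = 0  t=0,i=18
  .#... -> .   bit 8 = 0  t=0,i=12
  ..### -> #   bit 7 = 1  t=1,i=9
  ..##. -> #   bit 6 = 1  t=0,i=0
  ..#.# -> #   bit 5 = 1  t=2,i=21
  ..#.. -> #   bit 4 = 1  t=0,i=11
  ...## -> #   bit 3 = 1  t=0,i=23
  ...#. -> .   bit 2 = 0  t=0,i=16
  ....# -> #   bit 1 = 1  t=0,i=15
  ..... -> .   bit 0 = 0  t=0,i=14
  bits 11101011100001011110000011111010 = 3951419642

3951419642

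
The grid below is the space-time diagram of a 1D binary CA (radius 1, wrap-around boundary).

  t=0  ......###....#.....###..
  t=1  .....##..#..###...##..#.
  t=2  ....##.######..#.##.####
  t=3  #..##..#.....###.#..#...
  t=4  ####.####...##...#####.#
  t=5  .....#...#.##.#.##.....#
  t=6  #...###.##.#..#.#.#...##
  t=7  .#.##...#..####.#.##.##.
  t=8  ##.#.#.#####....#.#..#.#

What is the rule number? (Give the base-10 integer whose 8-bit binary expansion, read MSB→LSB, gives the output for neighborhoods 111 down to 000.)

30

  ### -> .   bit 7 = 0  t=0,i=7
  ##. -> .   bit 6 = 0  t=0,i=8
  #.# -> .   bit 5 = 0  t=2,i=6
  #.. -> #   bit 4 = 1  t=0,i=9
  .## -> #   bit 3 = 1  t=0,i=6
  .#. -> #   bit 2 = 1  t=0,i=13
  ..# -> #   bit 1 = 1  t=0,i=5
  ... -> .   bit 0 = 0  t=0,i=0
  bits 00011110 = 30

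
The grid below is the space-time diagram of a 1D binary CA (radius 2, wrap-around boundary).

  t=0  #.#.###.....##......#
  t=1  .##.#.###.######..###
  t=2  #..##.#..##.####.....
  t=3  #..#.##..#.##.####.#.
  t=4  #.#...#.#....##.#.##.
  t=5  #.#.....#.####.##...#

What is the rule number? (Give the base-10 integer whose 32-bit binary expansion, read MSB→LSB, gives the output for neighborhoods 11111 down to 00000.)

3719630938

  ##### -> #   bit 31 = 1  t=1,i=12
  ####. -> #   bit 30 = 1  t=1,i=14
  ###.# -> .   bit 29 = 0  t=1,i=8
  ###.. -> #   bit 28 = 1  t=0,i=6
  ##.## -> #   bit 27 = 1  t=1,i=0
  ##.#. -> #   bit 26 = 1  t=0,i=1
  ##..# -> .   bit 25 = 0  t=1,i=16
  ##... -> #   bit 24 = 1  t=0,i=7
  #.### -> #   bit 23 = 1  t=0,i=4
  #.##. -> .   bit 22 = 0  t=1,i=1
  #.#.# -> #   bit 21 = 1  t=0,i=2
  #.#.. -> #   bit 20 = 1  t=2,i=6
  #..## -> .   bit 19 = 0  t=1,i=17
  #..#. -> #   bit 18 = 1  t=3,i=2
  #...# -> .   bit 17 = 0  t=4,i=4
  #.... -> #   bit 16 = 1  t=0,i=8
  .#### -> .   bit 15 = 0  t=1,i=11
  .###. -> .   bit 14 = 0  t=0,i=5
  .##.# -> .   bit 13 = 0  t=0,i=0
  .##.. -> #   bit 12 = 1  t=0,i=13
  .#.## -> .   bit 11 = 0  t=0,i=3
  .#.#. -> .   bit 10 = 0  t=3,i=20
  .#..# -> .   bit 9 = 0  t=2,i=1
  .#... -> .   bit 8 = 0  t=4,i=3
  ..### -> .   bit 7 = 0  t=1,i=18
  ..##. -> #   bit 6 = 1  t=0,i=12
  ..#.# -> .   bit 5 = 0  t=3,i=3
  ..#.. -> #   bit 4 = 1  t=2,i=0
  ...## -> #   bit 3 = 1  t=0,i=11
  ...#. -> .   bit 2 = 0  t=2,i=20
  ....# -> #   bit 1 = 1  t=0,i=10
  ..... -> .   bit 0 = 0  t=0,i=9
  bits 11011101101101010001000001011010 = 3719630938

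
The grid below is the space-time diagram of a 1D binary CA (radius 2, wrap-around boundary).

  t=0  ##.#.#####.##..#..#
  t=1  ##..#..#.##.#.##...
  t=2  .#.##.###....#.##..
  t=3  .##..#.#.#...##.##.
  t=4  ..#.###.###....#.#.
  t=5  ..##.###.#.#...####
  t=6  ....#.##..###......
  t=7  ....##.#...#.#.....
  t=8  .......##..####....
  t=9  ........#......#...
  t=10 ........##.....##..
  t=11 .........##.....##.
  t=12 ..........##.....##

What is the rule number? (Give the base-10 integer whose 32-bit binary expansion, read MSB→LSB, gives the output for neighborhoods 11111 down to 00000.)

2836684080

  [31] ##### => #  t=0,i=7
  [30] ####. => .  t=0,i=8
  [29] ###.# => #  t=0,i=1
  [28] ###.. => .  t=2,i=8
  [27] ##.## => #  t=0,i=10
  [26] ##.#. => .  t=0,i=2
  [25] ##..# => .  t=0,i=13
  [24] ##... => #  t=1,i=16
  [23] #.### => .  t=0,i=5
  [22] #.##. => .  t=0,i=11
  [21] #.#.# => .  t=0,i=3
  [20] #.#.. => #  t=3,i=9
  [19] #..## => .  t=0,i=17
  [18] #..#. => #  t=0,i=14
  [17] #...# => .  t=1,i=17
  [16] #.... => .  t=2,i=10
  [15] .#### => .  t=0,i=6
  [14] .###. => #  t=0,i=0
  [13] .##.# => .  t=1,i=10
  [12] .##.. => #  t=0,i=12
  [11] .#.## => #  t=0,i=4
  [10] .#.#. => #  t=3,i=6
  [9] .#..# => .  t=0,i=16
  [8] .#... => #  t=3,i=10
  [7] ..### => .  t=0,i=18
  [6] ..##. => .  t=1,i=0
  [5] ..#.# => #  t=1,i=7
  [4] ..#.. => #  t=0,i=15
  [3] ...## => .  t=1,i=18
  [2] ...#. => .  t=2,i=0
  [1] ....# => .  t=2,i=11
  [0] ..... => .  t=6,i=0
  bits 10101001000101000101110100110000 = 2836684080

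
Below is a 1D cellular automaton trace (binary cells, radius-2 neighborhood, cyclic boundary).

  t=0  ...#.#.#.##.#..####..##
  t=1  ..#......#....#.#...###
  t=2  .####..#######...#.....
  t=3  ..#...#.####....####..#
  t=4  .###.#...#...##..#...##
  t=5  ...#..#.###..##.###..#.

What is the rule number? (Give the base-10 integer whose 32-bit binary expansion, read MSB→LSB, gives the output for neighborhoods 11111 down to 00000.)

  [31] ##### => #  t=2,i=9
  [30] ####. => .  t=0,i=17
  [29] ###.# => #  t=4,i=3
  [28] ###.. => .  t=0,i=18
  [27] ##.## => .  t=4,i=0
  [26] ##.#. => .  t=0,i=11
  [25] ##..# => .  t=0,i=19
  [24] ##... => .  t=0,i=0
  [23] #.### => .  t=3,i=8
  [22] #.##. => #  t=0,i=9
  [21] #.#.# => .  t=0,i=5
  [20] #.#.. => .  t=0,i=12
  [19] #..## => #  t=0,i=14
  [18] #..#. => #  t=1,i=1
  [17] #...# => .  t=0,i=1
  [16] #.... => #  t=1,i=4
  [15] .#### => #  t=0,i=16
  [14] .###. => .  t=1,i=21
  [13] .##.# => .  t=0,i=10
  [12] .##.. => #  t=0,i=22
  [11] .#.## => .  t=0,i=8
  [10] .#.#. => .  t=0,i=4
  [9] .#..# => .  t=0,i=13
  [8] .#... => #  t=1,i=3
  [7] ..### => .  t=0,i=15
  [6] ..##. => #  t=0,i=21
  [5] ..#.# => .  t=0,i=3
  [4] ..#.. => #  t=1,i=2
  [3] ...## => .  t=1,i=19
  [2] ...#. => #  t=0,i=2
  [1] ....# => #  t=1,i=7
  [0] ..... => .  t=1,i=5
  bits 10100000010011011001000101010110 = 2689438038

2689438038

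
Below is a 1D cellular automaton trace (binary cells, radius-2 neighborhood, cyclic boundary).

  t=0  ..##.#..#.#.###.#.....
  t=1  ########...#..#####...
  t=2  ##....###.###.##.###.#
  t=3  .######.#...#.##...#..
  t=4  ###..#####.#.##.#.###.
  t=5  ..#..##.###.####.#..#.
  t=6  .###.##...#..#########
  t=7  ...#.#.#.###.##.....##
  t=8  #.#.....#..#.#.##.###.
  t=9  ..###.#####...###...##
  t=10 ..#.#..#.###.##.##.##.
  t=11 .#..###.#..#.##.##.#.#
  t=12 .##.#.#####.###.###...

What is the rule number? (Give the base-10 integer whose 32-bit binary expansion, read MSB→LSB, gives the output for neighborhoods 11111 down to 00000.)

  #####|.  b31=0 t=1,i=2
  ####.|#  b30=1 t=1,i=6
  ###.#|#  b29=1 t=0,i=14
  ###..|#  b28=1 t=1,i=7
  ##.##|.  b27=0 t=2,i=9
  ##.#.|#  b26=1 t=0,i=4
  ##..#|.  b25=0 t=4,i=3
  ##...|#  b24=1 t=1,i=8
  #.###|.  b23=0 t=0,i=12
  #.##.|#  b22=1 t=2,i=14
  #.#.#|.  b21=0 t=0,i=10
  #.#..|#  b20=1 t=0,i=5
  #..##|.  b19=0 t=1,i=13
  #..#.|#  b18=1 t=0,i=7
  #...#|.  b17=0 t=1,i=9
  #....|#  b16=1 t=0,i=18
  .####|#  b15=1 t=1,i=1
  .###.|.  b14=0 t=0,i=13
  .##.#|#  b13=1 t=0,i=3
  .##..|.  b12=0 t=3,i=15
  .#.##|#  b11=1 t=0,i=11
  .#.#.|.  b10=0 t=0,i=9
  .#..#|#  b9=1 t=0,i=6
  .#...|#  b8=1 t=0,i=17
  ..###|#  b7=1 t=1,i=0
  ..##.|#  b6=1 t=0,i=2
  ..#.#|.  b5=0 t=0,i=8
  ..#..|#  b4=1 t=1,i=11
  ...##|#  b3=1 t=0,i=1
  ...#.|#  b2=1 t=1,i=10
  ....#|#  b1=1 t=0,i=0
  .....|.  b0=0 t=0,i=19
  bits 01110101010101011010101111011110 = 1968548830

1968548830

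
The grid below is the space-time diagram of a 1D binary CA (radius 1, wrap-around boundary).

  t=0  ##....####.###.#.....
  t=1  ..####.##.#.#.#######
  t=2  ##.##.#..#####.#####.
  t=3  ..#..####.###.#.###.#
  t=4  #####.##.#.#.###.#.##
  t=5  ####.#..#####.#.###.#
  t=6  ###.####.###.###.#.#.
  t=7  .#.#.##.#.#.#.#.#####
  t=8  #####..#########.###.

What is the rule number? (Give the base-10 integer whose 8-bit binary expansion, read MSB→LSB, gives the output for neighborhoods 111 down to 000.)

183

  ### -> #   bit 7 = 1  t=0,i=7
  ##. -> .   bit 6 = 0  t=0,i=1
  #.# -> #   bit 5 = 1  t=0,i=10
  #.. -> #   bit 4 = 1  t=0,i=2
  .## -> .   bit 3 = 0  t=0,i=0
  .#. -> #   bit 2 = 1  t=0,i=15
  ..# -> #   bit 1 = 1  t=0,i=5
  ... -> #   bit 0 = 1  t=0,i=3
  bits 10110111 = 183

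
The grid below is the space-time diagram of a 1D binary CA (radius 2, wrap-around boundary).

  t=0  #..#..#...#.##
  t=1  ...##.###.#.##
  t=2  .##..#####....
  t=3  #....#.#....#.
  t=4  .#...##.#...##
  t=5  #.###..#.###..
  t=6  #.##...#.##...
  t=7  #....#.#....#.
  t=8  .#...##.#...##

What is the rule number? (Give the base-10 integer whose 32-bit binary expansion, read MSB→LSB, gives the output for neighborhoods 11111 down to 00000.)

  #####|#  b31=1 t=2,i=7
  ####.|.  b30=0 t=2,i=8
  ###.#|#  b29=1 t=1,i=8
  ###..|.  b28=0 t=0,i=0
  ##.##|#  b27=1 t=1,i=5
  ##.#.|#  b26=1 t=1,i=9
  ##..#|.  b25=0 t=0,i=1
  ##...|.  b24=0 t=1,i=0
  #.###|#  b23=1 t=0,i=12
  #.##.|.  b22=0 t=1,i=12
  #.#.#|.  b21=0 t=1,i=10
  #.#..|.  b20=0 t=3,i=0
  #..##|.  b19=0 t=2,i=4
  #..#.|.  b18=0 t=0,i=2
  #...#|#  b17=1 t=0,i=8
  #....|.  b16=0 t=2,i=11
  .####|.  b15=0 t=2,i=6
  .###.|#  b14=1 t=0,i=13
  .##.#|.  b13=0 t=1,i=4
  .##..|.  b12=0 t=1,i=13
  .#.##|.  b11=0 t=0,i=11
  .#.#.|#  b10=1 t=3,i=6
  .#..#|#  b9=1 t=0,i=4
  .#...|#  b8=1 t=0,i=7
  ..###|#  b7=1 t=2,i=5
  ..##.|.  b6=0 t=1,i=3
  ..#.#|#  b5=1 t=0,i=10
  ..#..|#  b4=1 t=0,i=3
  ...##|#  b3=1 t=1,i=2
  ...#.|.  b2=0 t=0,i=9
  ....#|.  b1=0 t=2,i=13
  .....|#  b0=1 t=2,i=12
  bits 10101100100000100100011110111001 = 2894219193

2894219193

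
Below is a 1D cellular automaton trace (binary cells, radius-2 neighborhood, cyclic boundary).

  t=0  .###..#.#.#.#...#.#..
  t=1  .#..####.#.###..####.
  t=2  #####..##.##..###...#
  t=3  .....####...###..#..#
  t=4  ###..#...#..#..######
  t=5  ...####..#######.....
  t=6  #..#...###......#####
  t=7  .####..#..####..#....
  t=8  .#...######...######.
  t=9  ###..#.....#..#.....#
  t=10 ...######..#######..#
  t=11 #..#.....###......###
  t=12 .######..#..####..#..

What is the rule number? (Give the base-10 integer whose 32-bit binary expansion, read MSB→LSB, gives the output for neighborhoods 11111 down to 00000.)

664612849

  nb #####: next=.  (t=2,i=1, bit31=0)
  nb ####.: next=.  (t=1,i=6, bit30=0)
  nb ###.#: next=#  (t=1,i=7, bit29=1)
  nb ###..: next=.  (t=0,i=3, bit28=0)
  nb ##.##: next=.  (t=2,i=9, bit27=0)
  nb ##.#.: next=#  (t=1,i=8, bit26=1)
  nb ##..#: next=#  (t=0,i=4, bit25=1)
  nb ##...: next=#  (t=2,i=17, bit24=1)
  nb #.###: next=#  (t=1,i=11, bit23=1)
  nb #.##.: next=.  (t=2,i=10, bit22=0)
  nb #.#.#: next=.  (t=0,i=8, bit21=0)
  nb #.#..: next=#  (t=0,i=12, bit20=1)
  nb #..##: next=#  (t=1,i=3, bit19=1)
  nb #..#.: next=#  (t=0,i=5, bit18=1)
  nb #...#: next=.  (t=0,i=14, bit17=0)
  nb #....: next=#  (t=3,i=1, bit16=1)
  nb .####: next=.  (t=1,i=5, bit15=0)
  nb .###.: next=.  (t=0,i=2, bit14=0)
  nb .##.#: next=#  (t=2,i=8, bit13=1)
  nb .##..: next=.  (t=2,i=11, bit12=0)
  nb .#.##: next=#  (t=1,i=10, bit11=1)
  nb .#.#.: next=#  (t=0,i=7, bit10=1)
  nb .#..#: next=#  (t=1,i=2, bit9=1)
  nb .#...: next=#  (t=0,i=13, bit8=1)
  nb ..###: next=#  (t=0,i=1, bit7=1)
  nb ..##.: next=#  (t=2,i=7, bit6=1)
  nb ..#.#: next=#  (t=0,i=6, bit5=1)
  nb ..#..: next=#  (t=1,i=1, bit4=1)
  nb ...##: next=.  (t=0,i=0, bit3=0)
  nb ...#.: next=.  (t=0,i=15, bit2=0)
  nb ....#: next=.  (t=3,i=3, bit1=0)
  nb .....: next=#  (t=3,i=2, bit0=1)
  bits 00100111100111010010111111110001 = 664612849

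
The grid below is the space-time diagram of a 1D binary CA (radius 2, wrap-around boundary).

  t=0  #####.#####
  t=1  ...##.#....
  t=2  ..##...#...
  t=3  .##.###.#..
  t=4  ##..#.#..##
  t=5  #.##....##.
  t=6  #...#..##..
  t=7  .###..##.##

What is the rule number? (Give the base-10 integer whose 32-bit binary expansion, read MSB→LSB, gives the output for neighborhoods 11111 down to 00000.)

  #####|.  b31=0 t=0,i=0
  ####.|#  b30=1 t=0,i=3
  ###.#|#  b29=1 t=0,i=4
  ###..|.  b28=0 t=4,i=1
  ##.##|.  b27=0 t=0,i=5
  ##.#.|.  b26=0 t=1,i=5
  ##..#|#  b25=1 t=4,i=2
  ##...|#  b24=1 t=2,i=4
  #.###|#  b23=1 t=0,i=6
  #.##.|.  b22=0 t=5,i=2
  #.#.#|#  b21=1 t=5,i=0
  #.#..|.  b20=0 t=1,i=6
  #..##|#  b19=1 t=4,i=8
  #..#.|#  b18=1 t=4,i=3
  #...#|#  b17=1 t=2,i=5
  #....|.  b16=0 t=1,i=8
  .####|.  b15=0 t=0,i=7
  .###.|.  b14=0 t=3,i=5
  .##.#|.  b13=0 t=1,i=4
  .##..|.  b12=0 t=2,i=3
  .#.##|.  b11=0 t=5,i=1
  .#.#.|.  b10=0 t=4,i=5
  .#..#|.  b9=0 t=4,i=7
  .#...|#  b8=1 t=1,i=7
  ..###|#  b7=1 t=4,i=9
  ..##.|#  b6=1 t=1,i=3
  ..#.#|.  b5=0 t=4,i=4
  ..#..|.  b4=0 t=2,i=7
  ...##|#  b3=1 t=1,i=2
  ...#.|#  b2=1 t=2,i=6
  ....#|.  b1=0 t=1,i=1
  .....|.  b0=0 t=1,i=0
  bits 01100011101011100000000111001100 = 1672348108

1672348108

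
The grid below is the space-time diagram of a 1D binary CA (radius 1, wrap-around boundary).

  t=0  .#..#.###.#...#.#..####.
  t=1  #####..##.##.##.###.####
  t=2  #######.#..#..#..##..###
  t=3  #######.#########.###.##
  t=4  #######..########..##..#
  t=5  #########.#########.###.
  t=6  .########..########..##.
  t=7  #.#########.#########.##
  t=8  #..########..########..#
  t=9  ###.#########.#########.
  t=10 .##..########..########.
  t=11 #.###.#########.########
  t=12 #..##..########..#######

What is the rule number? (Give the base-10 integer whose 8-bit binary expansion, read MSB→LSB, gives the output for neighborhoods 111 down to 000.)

  nb ###: next=#  (t=0,i=7, bit7=1)
  nb ##.: next=#  (t=0,i=8, bit6=1)
  nb #.#: next=.  (t=0,i=5, bit5=0)
  nb #..: next=#  (t=0,i=2, bit4=1)
  nb .##: next=.  (t=0,i=6, bit3=0)
  nb .#.: next=#  (t=0,i=1, bit2=1)
  nb ..#: next=#  (t=0,i=0, bit1=1)
  nb ...: next=.  (t=0,i=12, bit0=0)
  bits 11010110 = 214

214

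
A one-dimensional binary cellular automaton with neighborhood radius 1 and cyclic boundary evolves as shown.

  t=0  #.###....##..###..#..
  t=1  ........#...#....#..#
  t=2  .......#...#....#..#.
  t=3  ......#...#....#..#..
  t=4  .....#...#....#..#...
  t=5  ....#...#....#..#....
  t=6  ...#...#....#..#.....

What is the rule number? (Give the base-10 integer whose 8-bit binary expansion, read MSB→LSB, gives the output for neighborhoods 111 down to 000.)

  nb ###: next=.  (t=0,i=3, bit7=0)
  nb ##.: next=.  (t=0,i=4, bit6=0)
  nb #.#: next=.  (t=0,i=1, bit5=0)
  nb #..: next=.  (t=0,i=5, bit4=0)
  nb .##: next=.  (t=0,i=2, bit3=0)
  nb .#.: next=.  (t=0,i=0, bit2=0)
  nb ..#: next=#  (t=0,i=8, bit1=1)
  nb ...: next=.  (t=0,i=6, bit0=0)
  bits 00000010 = 2

2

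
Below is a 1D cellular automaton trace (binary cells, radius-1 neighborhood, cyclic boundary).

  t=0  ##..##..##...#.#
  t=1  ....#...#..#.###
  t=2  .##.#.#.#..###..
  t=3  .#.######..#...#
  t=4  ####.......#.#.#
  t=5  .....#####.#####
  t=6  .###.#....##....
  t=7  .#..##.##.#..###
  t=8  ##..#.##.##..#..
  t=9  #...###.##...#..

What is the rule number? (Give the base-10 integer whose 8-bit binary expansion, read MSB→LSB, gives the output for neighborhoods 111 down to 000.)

  ###|.  b7=0 t=0,i=0
  ##.|.  b6=0 t=0,i=1
  #.#|#  b5=1 t=0,i=14
  #..|.  b4=0 t=0,i=2
  .##|#  b3=1 t=0,i=4
  .#.|#  b2=1 t=0,i=13
  ..#|.  b1=0 t=0,i=3
  ...|#  b0=1 t=0,i=11
  bits 00101101 = 45

45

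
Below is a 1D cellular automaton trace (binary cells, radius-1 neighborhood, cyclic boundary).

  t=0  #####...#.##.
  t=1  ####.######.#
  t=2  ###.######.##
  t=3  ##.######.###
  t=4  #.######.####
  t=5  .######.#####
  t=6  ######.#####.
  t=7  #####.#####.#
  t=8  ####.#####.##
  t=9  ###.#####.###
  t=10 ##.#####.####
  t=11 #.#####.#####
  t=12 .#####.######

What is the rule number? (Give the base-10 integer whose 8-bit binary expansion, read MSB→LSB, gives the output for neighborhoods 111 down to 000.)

  nb ###: next=#  (t=0,i=1, bit7=1)
  nb ##.: next=.  (t=0,i=4, bit6=0)
  nb #.#: next=#  (t=0,i=9, bit5=1)
  nb #..: next=#  (t=0,i=5, bit4=1)
  nb .##: next=#  (t=0,i=0, bit3=1)
  nb .#.: next=#  (t=0,i=8, bit2=1)
  nb ..#: next=#  (t=0,i=7, bit1=1)
  nb ...: next=#  (t=0,i=6, bit0=1)
  bits 10111111 = 191

191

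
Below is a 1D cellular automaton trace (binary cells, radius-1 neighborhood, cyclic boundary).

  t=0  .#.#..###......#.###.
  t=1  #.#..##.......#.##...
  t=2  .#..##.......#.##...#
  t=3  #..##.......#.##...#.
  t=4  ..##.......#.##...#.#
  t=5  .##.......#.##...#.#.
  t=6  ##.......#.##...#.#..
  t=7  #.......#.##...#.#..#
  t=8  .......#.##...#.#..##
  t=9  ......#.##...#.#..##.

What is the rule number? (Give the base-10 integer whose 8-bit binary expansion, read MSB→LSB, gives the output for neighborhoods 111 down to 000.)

  ###|.  b7=0 t=0,i=7
  ##.|.  b6=0 t=0,i=8
  #.#|#  b5=1 t=0,i=2
  #..|.  b4=0 t=0,i=4
  .##|#  b3=1 t=0,i=6
  .#.|.  b2=0 t=0,i=1
  ..#|#  b1=1 t=0,i=0
  ...|.  b0=0 t=0,i=10
  bits 00101010 = 42

42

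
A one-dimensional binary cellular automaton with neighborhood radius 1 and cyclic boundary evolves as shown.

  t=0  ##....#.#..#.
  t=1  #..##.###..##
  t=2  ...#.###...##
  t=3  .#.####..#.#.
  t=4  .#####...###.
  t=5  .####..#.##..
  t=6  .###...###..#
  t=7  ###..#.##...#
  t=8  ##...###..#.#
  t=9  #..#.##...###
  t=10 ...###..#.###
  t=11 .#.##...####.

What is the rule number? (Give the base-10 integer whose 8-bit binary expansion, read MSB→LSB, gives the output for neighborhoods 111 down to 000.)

173

  nb ###: next=#  (t=1,i=7, bit7=1)
  nb ##.: next=.  (t=0,i=1, bit6=0)
  nb #.#: next=#  (t=0,i=7, bit5=1)
  nb #..: next=.  (t=0,i=2, bit4=0)
  nb .##: next=#  (t=0,i=0, bit3=1)
  nb .#.: next=#  (t=0,i=6, bit2=1)
  nb ..#: next=.  (t=0,i=5, bit1=0)
  nb ...: next=#  (t=0,i=3, bit0=1)
  bits 10101101 = 173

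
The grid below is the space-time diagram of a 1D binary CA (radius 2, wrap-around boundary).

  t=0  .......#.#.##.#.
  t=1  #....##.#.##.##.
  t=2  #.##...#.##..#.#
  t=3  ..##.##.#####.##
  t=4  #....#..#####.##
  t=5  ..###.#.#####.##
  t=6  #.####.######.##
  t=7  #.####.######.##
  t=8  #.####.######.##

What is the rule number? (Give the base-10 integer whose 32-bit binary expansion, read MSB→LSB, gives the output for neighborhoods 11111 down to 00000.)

  ##### -> #   bit 31 = 1  t=3,i=10
  ####. -> #   bit 30 = 1  t=3,i=11
  ###.# -> #   bit 29 = 1  t=3,i=12
  ###.. -> .   bit 28 = 0  t=4,i=0
  ##.## -> .   bit 27 = 0  t=1,i=12
  ##.#. -> #   bit 26 = 1  t=0,i=13
  ##..# -> #   bit 25 = 1  t=2,i=11
  ##... -> .   bit 24 = 0  t=2,i=4
  #.### -> #   bit 23 = 1  t=3,i=8
  #.##. -> #   bit 22 = 1  t=0,i=11
  #.#.# -> .   bit 21 = 0  t=0,i=9
  #.#.. -> #   bit 20 = 1  t=0,i=14
  #..## -> .   bit 19 = 0  t=3,i=1
  #..#. -> #   bit 18 = 1  t=2,i=12
  #...# -> #   bit 17 = 1  t=2,i=5
  #.... -> #   bit 16 = 1  t=0,i=0
  .#### -> #   bit 15 = 1  t=3,i=9
  .###. -> #   bit 14 = 1  t=4,i=15
  .##.# -> .   bit 13 = 0  t=0,i=12
  .##.. -> #   bit 12 = 1  t=2,i=3
  .#.## -> #   bit 11 = 1  t=0,i=10
  .#.#. -> #   bit 10 = 1  t=0,i=8
  .#..# -> #   bit 9 = 1  t=4,i=6
  .#... -> .   bit 8 = 0  t=0,i=15
  ..### -> #   bit 7 = 1  t=4,i=8
  ..##. -> .   bit 6 = 0  t=1,i=5
  ..#.# -> .   bit 5 = 0  t=0,i=7
  ..#.. -> .   bit 4 = 0  t=4,i=5
  ...## -> .   bit 3 = 0  t=1,i=4
  ...#. -> #   bit 2 = 1  t=0,i=6
  ....# -> #   bit 1 = 1  t=0,i=5
  ..... -> .   bit 0 = 0  t=0,i=1
  bits 11100110110101111101111010000110 = 3872906886

3872906886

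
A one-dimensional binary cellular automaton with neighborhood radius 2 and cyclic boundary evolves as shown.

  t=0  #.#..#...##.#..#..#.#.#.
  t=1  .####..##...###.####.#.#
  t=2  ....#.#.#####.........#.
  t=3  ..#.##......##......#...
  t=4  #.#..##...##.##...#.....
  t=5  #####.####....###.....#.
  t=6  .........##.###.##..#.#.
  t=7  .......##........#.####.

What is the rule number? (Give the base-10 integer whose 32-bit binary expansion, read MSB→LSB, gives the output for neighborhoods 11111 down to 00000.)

287184554

  ##### -> .   bit 31 = 0  t=2,i=10
  ####. -> .   bit 30 = 0  t=1,i=3
  ###.# -> .   bit 29 = 0  t=1,i=14
  ###.. -> #   bit 28 = 1  t=1,i=4
  ##.## -> .   bit 27 = 0  t=1,i=15
  ##.#. -> .   bit 26 = 0  t=0,i=11
  ##..# -> .   bit 25 = 0  t=1,i=5
  ##... -> #   bit 24 = 1  t=1,i=9
  #.### -> .   bit 23 = 0  t=1,i=1
  #.##. -> .   bit 22 = 0  t=3,i=4
  #.#.# -> .   bit 21 = 0  t=0,i=0
  #.#.. -> #   bit 20 = 1  t=0,i=2
  #..## -> #   bit 19 = 1  t=1,i=6
  #..#. -> #   bit 18 = 1  t=0,i=4
  #...# -> #   bit 17 = 1  t=0,i=7
  #.... -> .   bit 16 = 0  t=2,i=0
  .#### -> .   bit 15 = 0  t=1,i=2
  .###. -> .   bit 14 = 0  t=1,i=13
  .##.# -> .   bit 13 = 0  t=0,i=10
  .##.. -> #   bit 12 = 1  t=1,i=8
  .#.## -> .   bit 11 = 0  t=1,i=0
  .#.#. -> #   bit 10 = 1  t=0,i=1
  .#..# -> #   bit 9 = 1  t=0,i=3
  .#... -> .   bit 8 = 0  t=0,i=6
  ..### -> #   bit 7 = 1  t=1,i=12
  ..##. -> .   bit 6 = 0  t=0,i=9
  ..#.# -> #   bit 5 = 1  t=0,i=18
  ..#.. -> .   bit 4 = 0  t=0,i=5
  ...## -> #   bit 3 = 1  t=0,i=8
  ...#. -> .   bit 2 = 0  t=2,i=3
  ....# -> #   bit 1 = 1  t=2,i=2
  ..... -> .   bit 0 = 0  t=2,i=1
  bits 00010001000111100001011010101010 = 287184554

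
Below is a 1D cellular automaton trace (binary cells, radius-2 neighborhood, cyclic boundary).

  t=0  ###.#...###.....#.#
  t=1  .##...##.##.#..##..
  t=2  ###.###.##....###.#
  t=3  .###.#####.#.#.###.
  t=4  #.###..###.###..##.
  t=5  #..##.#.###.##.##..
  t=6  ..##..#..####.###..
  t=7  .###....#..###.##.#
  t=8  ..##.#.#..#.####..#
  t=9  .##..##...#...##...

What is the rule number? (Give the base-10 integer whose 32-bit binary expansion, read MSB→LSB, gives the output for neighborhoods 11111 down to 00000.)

  ##### -> #   bit 31 = 1  t=3,i=7
  ####. -> #   bit 30 = 1  t=0,i=1
  ###.# -> #   bit 29 = 1  t=0,i=2
  ###.. -> #   bit 28 = 1  t=0,i=10
  ##.## -> #   bit 27 = 1  t=1,i=8
  ##.#. -> .   bit 26 = 0  t=0,i=3
  ##..# -> .   bit 25 = 0  t=3,i=18
  ##... -> .   bit 24 = 0  t=0,i=11
  #.### -> .   bit 23 = 0  t=0,i=18
  #.##. -> #   bit 22 = 1  t=1,i=9
  #.#.# -> #   bit 21 = 1  t=3,i=11
  #.#.. -> .   bit 20 = 0  t=0,i=4
  #..## -> #   bit 19 = 1  t=1,i=14
  #..#. -> .   bit 18 = 0  t=5,i=18
  #...# -> #   bit 17 = 1  t=0,i=6
  #.... -> #   bit 16 = 1  t=0,i=12
  .#### -> .   bit 15 = 0  t=0,i=0
  .###. -> #   bit 14 = 1  t=0,i=9
  .##.# -> .   bit 13 = 0  t=1,i=7
  .##.. -> #   bit 12 = 1  t=1,i=2
  .#.## -> .   bit 11 = 0  t=0,i=17
  .#.#. -> #   bit 10 = 1  t=3,i=12
  .#..# -> .   bit 9 = 0  t=1,i=13
  .#... -> .   bit 8 = 0  t=0,i=5
  ..### -> .   bit 7 = 0  t=0,i=8
  ..##. -> #   bit 6 = 1  t=1,i=1
  ..#.# -> #   bit 5 = 1  t=0,i=16
  ..#.. -> .   bit 4 = 0  t=5,i=0
  ...## -> #   bit 3 = 1  t=0,i=7
  ...#. -> #   bit 2 = 1  t=0,i=15
  ....# -> .   bit 1 = 0  t=0,i=14
  ..... -> .   bit 0 = 0  t=0,i=13
  bits 11111000011010110101010001101100 = 4167783532

4167783532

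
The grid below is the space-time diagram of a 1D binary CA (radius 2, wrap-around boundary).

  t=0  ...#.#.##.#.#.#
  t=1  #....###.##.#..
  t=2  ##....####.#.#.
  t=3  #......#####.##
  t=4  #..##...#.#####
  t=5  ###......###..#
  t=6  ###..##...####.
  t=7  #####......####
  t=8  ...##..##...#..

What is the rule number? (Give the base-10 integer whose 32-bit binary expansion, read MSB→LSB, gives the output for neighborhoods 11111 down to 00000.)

2129185553

  #####|.  b31=0 t=3,i=9
  ####.|#  b30=1 t=2,i=8
  ###.#|#  b29=1 t=1,i=7
  ###..|#  b28=1 t=3,i=0
  ##.##|#  b27=1 t=1,i=8
  ##.#.|#  b26=1 t=0,i=9
  ##..#|#  b25=1 t=4,i=1
  ##...|.  b24=0 t=2,i=2
  #.###|#  b23=1 t=3,i=13
  #.##.|#  b22=1 t=0,i=7
  #.#.#|#  b21=1 t=0,i=5
  #.#..|.  b20=0 t=0,i=14
  #..##|#  b19=1 t=4,i=2
  #..#.|.  b18=0 t=1,i=14
  #...#|.  b17=0 t=0,i=1
  #....|.  b16=0 t=1,i=2
  .####|#  b15=1 t=2,i=7
  .###.|#  b14=1 t=1,i=6
  .##.#|.  b13=0 t=0,i=8
  .##..|.  b12=0 t=2,i=1
  .#.##|#  b11=1 t=0,i=6
  .#.#.|.  b10=0 t=0,i=4
  .#..#|#  b9=1 t=1,i=13
  .#...|#  b8=1 t=0,i=0
  ..###|.  b7=0 t=1,i=5
  ..##.|.  b6=0 t=4,i=3
  ..#.#|.  b5=0 t=0,i=3
  ..#..|#  b4=1 t=1,i=0
  ...##|.  b3=0 t=1,i=4
  ...#.|.  b2=0 t=0,i=2
  ....#|.  b1=0 t=1,i=3
  .....|#  b0=1 t=3,i=3
  bits 01111110111010001100101100010001 = 2129185553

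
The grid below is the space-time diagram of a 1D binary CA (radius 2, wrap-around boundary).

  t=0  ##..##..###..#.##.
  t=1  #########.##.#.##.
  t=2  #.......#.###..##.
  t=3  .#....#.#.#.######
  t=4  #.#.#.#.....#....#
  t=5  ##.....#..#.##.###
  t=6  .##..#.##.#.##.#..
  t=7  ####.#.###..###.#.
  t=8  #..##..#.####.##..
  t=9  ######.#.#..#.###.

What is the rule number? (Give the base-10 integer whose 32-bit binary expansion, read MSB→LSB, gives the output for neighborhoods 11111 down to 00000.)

935867386

  ##### -> .   bit 31 = 0  t=1,i=2
  ####. -> .   bit 30 = 0  t=1,i=7
  ###.# -> #   bit 29 = 1  t=1,i=8
  ###.. -> #   bit 28 = 1  t=0,i=10
  ##.## -> .   bit 27 = 0  t=0,i=17
  ##.#. -> #   bit 26 = 1  t=1,i=12
  ##..# -> #   bit 25 = 1  t=0,i=2
  ##... -> #   bit 24 = 1  t=5,i=2
  #.### -> #   bit 23 = 1  t=1,i=0
  #.##. -> #   bit 22 = 1  t=0,i=0
  #.#.# -> .   bit 21 = 0  t=1,i=13
  #.#.. -> .   bit 20 = 0  t=2,i=0
  #..## -> #   bit 19 = 1  t=0,i=3
  #..#. -> .   bit 18 = 0  t=0,i=12
  #...# -> .   bit 17 = 0  t=6,i=17
  #.... -> .   bit 16 = 0  t=2,i=2
  .#### -> .   bit 15 = 0  t=1,i=1
  .###. -> .   bit 14 = 0  t=0,i=9
  .##.# -> #   bit 13 = 1  t=0,i=16
  .##.. -> #   bit 12 = 1  t=0,i=1
  .#.## -> .   bit 11 = 0  t=0,i=14
  .#.#. -> .   bit 10 = 0  t=3,i=7
  .#..# -> #   bit 9 = 1  t=5,i=8
  .#... -> #   bit 8 = 1  t=2,i=1
  ..### -> #   bit 7 = 1  t=0,i=8
  ..##. -> #   bit 6 = 1  t=0,i=4
  ..#.# -> #   bit 5 = 1  t=0,i=13
  ..#.. -> #   bit 4 = 1  t=4,i=12
  ...## -> #   bit 3 = 1  t=4,i=16
  ...#. -> .   bit 2 = 0  t=2,i=7
  ....# -> #   bit 1 = 1  t=2,i=6
  ..... -> .   bit 0 = 0  t=2,i=3
  bits 00110111110010000011001111111010 = 935867386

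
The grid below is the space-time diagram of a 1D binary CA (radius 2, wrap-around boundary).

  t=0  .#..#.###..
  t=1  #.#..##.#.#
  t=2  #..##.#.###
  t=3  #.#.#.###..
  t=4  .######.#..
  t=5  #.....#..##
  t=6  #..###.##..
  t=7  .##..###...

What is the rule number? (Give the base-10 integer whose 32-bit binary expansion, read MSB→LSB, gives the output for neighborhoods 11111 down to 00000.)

954871567

  ##### -> .   bit 31 = 0  t=4,i=3
  ####. -> .   bit 30 = 0  t=2,i=10
  ###.# -> #   bit 29 = 1  t=4,i=6
  ###.. -> #   bit 28 = 1  t=0,i=8
  ##.## -> #   bit 27 = 1  t=6,i=6
  ##.#. -> .   bit 26 = 0  t=1,i=1
  ##..# -> .   bit 25 = 0  t=2,i=1
  ##... -> .   bit 24 = 0  t=0,i=9
  #.### -> #   bit 23 = 1  t=0,i=6
  #.##. -> #   bit 22 = 1  t=1,i=10
  #.#.# -> #   bit 21 = 1  t=1,i=8
  #.#.. -> .   bit 20 = 0  t=1,i=2
  #..## -> #   bit 19 = 1  t=1,i=4
  #..#. -> .   bit 18 = 0  t=0,i=3
  #...# -> #   bit 17 = 1  t=0,i=10
  #.... -> .   bit 16 = 0  t=5,i=2
  .#### -> .   bit 15 = 0  t=2,i=9
  .###. -> .   bit 14 = 0  t=0,i=7
  .##.# -> #   bit 13 = 1  t=1,i=0
  .##.. -> .   bit 12 = 0  t=6,i=8
  .#.## -> #   bit 11 = 1  t=0,i=5
  .#.#. -> #   bit 10 = 1  t=3,i=1
  .#..# -> #   bit 9 = 1  t=0,i=2
  .#... -> #   bit 8 = 1  t=4,i=9
  ..### -> .   bit 7 = 0  t=4,i=1
  ..##. -> .   bit 6 = 0  t=1,i=5
  ..#.# -> .   bit 5 = 0  t=0,i=4
  ..#.. -> .   bit 4 = 0  t=0,i=1
  ...## -> #   bit 3 = 1  t=4,i=0
  ...#. -> #   bit 2 = 1  t=0,i=0
  ....# -> #   bit 1 = 1  t=5,i=4
  ..... -> #   bit 0 = 1  t=5,i=3
  bits 00111000111010100010111100001111 = 954871567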